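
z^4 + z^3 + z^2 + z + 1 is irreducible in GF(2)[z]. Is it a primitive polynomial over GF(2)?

No

Write f(z) = z^4 + z^3 + z^2 + z + 1.
|GF(2^4)^×| = 2^4 − 1 = 15. Prime factorization: 15 = 3·5.
f is primitive ⇔ z has order 15 in GF(2)[z]/(f), i.e. z^(15/q) ≠ 1 for each prime q | 15.
z^(5) mod f = 1
z^(3) mod f = z^3.
Since z^(5) = 1, the order of z divides 5 < 15; not primitive.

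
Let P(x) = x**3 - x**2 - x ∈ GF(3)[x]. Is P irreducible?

No

Check for roots in GF(3): P(0) = 0 → root; P(1) = 2; P(2) = 2.
P(0) = 0, so (x) divides P(x); P is reducible.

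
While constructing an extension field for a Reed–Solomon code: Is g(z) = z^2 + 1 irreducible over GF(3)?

Check for roots in GF(3): g(0) = 1; g(1) = 2; g(2) = 2.
No roots. A degree-2 polynomial over a field with no linear factor is irreducible.

Yes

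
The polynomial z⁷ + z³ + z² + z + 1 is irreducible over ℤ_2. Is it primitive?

Write f(z) = z⁷ + z³ + z² + z + 1.
|GF(2^7)^×| = 2^7 − 1 = 127. Prime factorization: 127 = 127.
f is primitive ⇔ z has order 127 in GF(2)[z]/(f), i.e. z^(127/q) ≠ 1 for each prime q | 127.
z^(1) mod f = z.
None equal 1, so z has full order 127; f is primitive.

Yes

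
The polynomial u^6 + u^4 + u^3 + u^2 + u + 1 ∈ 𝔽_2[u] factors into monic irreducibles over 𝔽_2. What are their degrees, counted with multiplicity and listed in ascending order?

1, 1, 4

Write g(u) = u^6 + u^4 + u^3 + u^2 + u + 1.
Roots in 𝔽_2: g(0) = 1; g(1) = 0 → root.
Linear factors from roots: (u + 1).
Complete factorization: g(u) = (u + 1)^2·(u^4 + u + 1).
Factor degrees with multiplicity: 1 + 1 + 4 = 6.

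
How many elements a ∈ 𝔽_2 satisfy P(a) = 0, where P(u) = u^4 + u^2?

2

Evaluate at each of the 2 elements of 𝔽_2:
P(0) = 0 → root; P(1) = 0 → root.
Roots: {0, 1}.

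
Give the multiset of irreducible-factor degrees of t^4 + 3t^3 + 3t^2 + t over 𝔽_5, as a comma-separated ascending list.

Write f(t) = t^4 + 3t^3 + 3t^2 + t.
Roots in 𝔽_5: f(0) = 0 → root; f(1) = 3; f(2) = 4; f(3) = 2; f(4) = 0 → root.
Linear factors from roots: (t), (t + 1).
Complete factorization: f(t) = (t)·(t + 1)^3.
Factor degrees with multiplicity: 1 + 1 + 1 + 1 = 4.

1, 1, 1, 1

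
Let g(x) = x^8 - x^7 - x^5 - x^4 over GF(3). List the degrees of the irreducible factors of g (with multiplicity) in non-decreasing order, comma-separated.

Roots in GF(3): g(0) = 0 → root; g(1) = 1; g(2) = 2.
Linear factors from roots: (x).
Complete factorization: g(x) = (x)^4·(x^2 + 1)·(x^2 - x - 1).
Factor degrees with multiplicity: 1 + 1 + 1 + 1 + 2 + 2 = 8.

1, 1, 1, 1, 2, 2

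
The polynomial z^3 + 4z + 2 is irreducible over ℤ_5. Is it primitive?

Write f(z) = z^3 + 4z + 2.
|GF(5^3)^×| = 5^3 − 1 = 124. Prime factorization: 124 = 2^2·31.
f is primitive ⇔ z has order 124 in GF(5)[z]/(f), i.e. z^(124/q) ≠ 1 for each prime q | 124.
z^(62) mod f = 4.
z^(4) mod f = z^2 + 3z.
None equal 1, so z has full order 124; f is primitive.

Yes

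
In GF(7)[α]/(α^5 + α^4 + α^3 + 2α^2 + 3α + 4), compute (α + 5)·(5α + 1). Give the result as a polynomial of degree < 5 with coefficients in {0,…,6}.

5α^2 + 5α + 5

Multiply in GF(7)[α]: (α + 5)·(5α + 1) = 5α^2 + 5α + 5.
Reduced: 5α^2 + 5α + 5.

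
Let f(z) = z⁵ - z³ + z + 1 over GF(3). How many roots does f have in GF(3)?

Evaluate at each of the 3 elements of GF(3):
f(0) = 1; f(1) = 2; f(2) = 0 → root.
Roots: {2}.

1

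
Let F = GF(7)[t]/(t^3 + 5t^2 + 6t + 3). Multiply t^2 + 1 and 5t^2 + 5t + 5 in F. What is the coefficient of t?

5

Multiply in GF(7)[t]: (t^2 + 1)·(5t^2 + 5t + 5) = 5t^4 + 5t^3 + 3t^2 + 5t + 5.
Reduce using t^3 ≡ 2t^2 + t + 4 (mod t^3 + 5t^2 + 6t + 3).
Reduced: 3t^2 + 5t + 2.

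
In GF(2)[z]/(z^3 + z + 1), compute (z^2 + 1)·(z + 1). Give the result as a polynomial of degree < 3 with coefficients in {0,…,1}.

Multiply in GF(2)[z]: (z^2 + 1)·(z + 1) = z^3 + z^2 + z + 1.
Reduce using z^3 ≡ z + 1 (mod z^3 + z + 1).
Reduced: z^2.

z^2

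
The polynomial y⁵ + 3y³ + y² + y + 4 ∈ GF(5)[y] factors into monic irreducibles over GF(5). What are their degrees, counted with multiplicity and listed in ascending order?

1, 1, 1, 2

Write f(y) = y⁵ + 3y³ + y² + y + 4.
Roots in GF(5): f(0) = 4; f(1) = 0 → root; f(2) = 1; f(3) = 0 → root; f(4) = 0 → root.
Linear factors from roots: (y + 4), (y + 2), (y + 1).
Complete factorization: f(y) = (y + 1)·(y + 2)·(y + 4)·(y² + 3y + 3).
Factor degrees with multiplicity: 1 + 1 + 1 + 2 = 5.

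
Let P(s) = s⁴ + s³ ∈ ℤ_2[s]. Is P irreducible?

No

Check for roots in ℤ_2: P(0) = 0 → root; P(1) = 0 → root.
P(0) = 0, so (s) divides P(s); P is reducible.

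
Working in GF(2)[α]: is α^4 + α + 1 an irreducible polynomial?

Yes

Write g(α) = α^4 + α + 1.
Check for roots in GF(2): g(0) = 1; g(1) = 1.
No roots, so no linear factors.
Monic irreducibles of degree 2 over GF(2): α^2 + α + 1.
None of them divide g (all give nonzero remainder).
No irreducible factor of degree ≤ 2 exists, so g is irreducible over GF(2).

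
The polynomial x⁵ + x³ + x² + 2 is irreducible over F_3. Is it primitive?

Write f(x) = x⁵ + x³ + x² + 2.
|GF(3^5)^×| = 3^5 − 1 = 242. Prime factorization: 242 = 2·11^2.
f is primitive ⇔ x has order 242 in GF(3)[x]/(f), i.e. x^(242/q) ≠ 1 for each prime q | 242.
x^(121) mod f = 1
x^(22) mod f = x⁴ + 2x² + 2x + 2.
Since x^(121) = 1, the order of x divides 121 < 242; not primitive.

No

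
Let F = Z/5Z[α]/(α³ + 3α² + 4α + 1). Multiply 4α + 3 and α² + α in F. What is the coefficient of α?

2

Multiply in Z/5Z[α]: (4α + 3)·(α² + α) = 4α³ + 2α² + 3α.
Reduce using α³ ≡ 2α² + α + 4 (mod α³ + 3α² + 4α + 1).
Reduced: 2α + 1.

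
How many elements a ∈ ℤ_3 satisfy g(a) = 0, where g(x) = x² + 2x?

Evaluate at each of the 3 elements of ℤ_3:
g(0) = 0 → root; g(1) = 0 → root; g(2) = 2.
Roots: {0, 1}.

2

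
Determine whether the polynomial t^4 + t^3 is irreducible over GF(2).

No

Write g(t) = t^4 + t^3.
Check for roots in GF(2): g(0) = 0 → root; g(1) = 0 → root.
g(0) = 0, so (t) divides g(t); g is reducible.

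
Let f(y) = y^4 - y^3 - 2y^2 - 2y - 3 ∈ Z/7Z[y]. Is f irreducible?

No

Check for roots in Z/7Z: f(0) = 4; f(1) = 0 → root; f(2) = 0 → root; f(3) = 6; f(4) = 2; f(5) = 3; f(6) = 6.
f(1) = 0, so (y − 1) divides f(y); f is reducible.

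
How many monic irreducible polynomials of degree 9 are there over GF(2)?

56

The number of monic irreducibles of degree 9 over GF(2) is (1/9)·Σ_{d∣9} μ(9/d) 2^d.
Divisors of 9: 1, 3, 9; μ(9/d) for each: 0, -1, 1.
Σ = − 2^3 + 2^9 = 504.
N = 504/9 = 56.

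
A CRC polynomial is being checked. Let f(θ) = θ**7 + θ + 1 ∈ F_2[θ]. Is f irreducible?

Check for roots in F_2: f(0) = 1; f(1) = 1.
No roots, so no linear factors.
Monic irreducibles of degree 2 over GF(2): θ**2 + θ + 1.
None of them divide f (all give nonzero remainder).
Monic irreducibles of degree 3 over GF(2): θ**3 + θ + 1, θ**3 + θ**2 + 1.
None of them divide f (all give nonzero remainder).
No irreducible factor of degree ≤ 3 exists, so f is irreducible over GF(2).

Yes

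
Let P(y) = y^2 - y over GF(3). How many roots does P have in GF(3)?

2

Evaluate at each of the 3 elements of GF(3):
P(0) = 0 → root; P(1) = 0 → root; P(2) = 2.
Roots: {0, 1}.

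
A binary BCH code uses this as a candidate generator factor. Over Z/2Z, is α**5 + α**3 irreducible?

No

Write m(α) = α**5 + α**3.
Check for roots in Z/2Z: m(0) = 0 → root; m(1) = 0 → root.
m(0) = 0, so (α) divides m(α); m is reducible.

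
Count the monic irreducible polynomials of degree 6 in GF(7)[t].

The number of monic irreducibles of degree 6 over GF(7) is (1/6)·Σ_{d∣6} μ(6/d) 7^d.
Divisors of 6: 1, 2, 3, 6; μ(6/d) for each: 1, -1, -1, 1.
Σ = 7^1 − 7^2 − 7^3 + 7^6 = 117264.
N = 117264/6 = 19544.

19544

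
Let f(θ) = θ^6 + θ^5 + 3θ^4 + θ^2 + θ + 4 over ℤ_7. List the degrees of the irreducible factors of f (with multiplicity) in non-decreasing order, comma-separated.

Linear factors from roots: (θ + 5), (θ + 1).
Complete factorization: f(θ) = (θ + 5)·(θ + 1)^2·(θ^3 + θ^2 + 6θ + 5).
Factor degrees with multiplicity: 1 + 1 + 1 + 3 = 6.

1, 1, 1, 3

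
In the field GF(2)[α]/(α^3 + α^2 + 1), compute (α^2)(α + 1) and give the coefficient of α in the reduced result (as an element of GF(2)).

Multiply in GF(2)[α]: (α^2)·(α + 1) = α^3 + α^2.
Reduce using α^3 ≡ α^2 + 1 (mod α^3 + α^2 + 1).
Reduced: 1.

0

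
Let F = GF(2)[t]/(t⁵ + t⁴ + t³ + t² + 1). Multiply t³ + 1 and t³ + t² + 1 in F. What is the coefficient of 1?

Multiply in GF(2)[t]: (t³ + 1)·(t³ + t² + 1) = t⁶ + t⁵ + t² + 1.
Reduce using t⁵ ≡ t⁴ + t³ + t² + 1 (mod t⁵ + t⁴ + t³ + t² + 1).
Reduced: t⁴ + t³ + t² + t + 1.

1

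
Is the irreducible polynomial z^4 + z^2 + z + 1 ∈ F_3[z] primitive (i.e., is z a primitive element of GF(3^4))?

No

Write f(z) = z^4 + z^2 + z + 1.
|GF(3^4)^×| = 3^4 − 1 = 80. Prime factorization: 80 = 2^4·5.
f is primitive ⇔ z has order 80 in GF(3)[z]/(f), i.e. z^(80/q) ≠ 1 for each prime q | 80.
z^(40) mod f = 1
z^(16) mod f = z^3 + 2.
Since z^(40) = 1, the order of z divides 40 < 80; not primitive.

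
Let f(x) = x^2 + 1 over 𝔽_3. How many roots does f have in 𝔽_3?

0

Evaluate at each of the 3 elements of 𝔽_3:
f(0) = 1; f(1) = 2; f(2) = 2.
No element is a root.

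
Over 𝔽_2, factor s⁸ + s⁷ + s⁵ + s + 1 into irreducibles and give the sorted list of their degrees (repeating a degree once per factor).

8

Write g(s) = s⁸ + s⁷ + s⁵ + s + 1.
Roots in 𝔽_2: g(0) = 1; g(1) = 1.
Complete factorization: g(s) = (s⁸ + s⁷ + s⁵ + s + 1).
Factor degrees with multiplicity: 8 = 8.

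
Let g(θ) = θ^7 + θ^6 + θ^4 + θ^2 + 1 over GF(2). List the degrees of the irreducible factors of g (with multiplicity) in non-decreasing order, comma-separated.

7

Roots in GF(2): g(0) = 1; g(1) = 1.
Complete factorization: g(θ) = (θ^7 + θ^6 + θ^4 + θ^2 + 1).
Factor degrees with multiplicity: 7 = 7.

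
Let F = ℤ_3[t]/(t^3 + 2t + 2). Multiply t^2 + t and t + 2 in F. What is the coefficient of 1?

Multiply in ℤ_3[t]: (t^2 + t)·(t + 2) = t^3 + 2t.
Reduce using t^3 ≡ t + 1 (mod t^3 + 2t + 2).
Reduced: 1.

1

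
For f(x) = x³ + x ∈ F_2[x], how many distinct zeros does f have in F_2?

Evaluate at each of the 2 elements of F_2:
f(0) = 0 → root; f(1) = 0 → root.
Roots: {0, 1}.

2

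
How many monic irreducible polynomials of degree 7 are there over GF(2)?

By the necklace-counting formula, N_2(7) = (1/7) Σ_{d|7} μ(7/d)·2^d.
Divisors of 7: 1, 7; μ(7/d) for each: -1, 1.
Σ = − 2^1 + 2^7 = 126.
N = 126/7 = 18.

18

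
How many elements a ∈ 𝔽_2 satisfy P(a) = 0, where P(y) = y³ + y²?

2

Evaluate at each of the 2 elements of 𝔽_2:
P(0) = 0 → root; P(1) = 0 → root.
Roots: {0, 1}.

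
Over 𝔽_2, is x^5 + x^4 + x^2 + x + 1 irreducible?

Yes

Write P(x) = x^5 + x^4 + x^2 + x + 1.
Check for roots in 𝔽_2: P(0) = 1; P(1) = 1.
No roots, so no linear factors.
Monic irreducibles of degree 2 over GF(2): x^2 + x + 1.
None of them divide P (all give nonzero remainder).
No irreducible factor of degree ≤ 2 exists, so P is irreducible over GF(2).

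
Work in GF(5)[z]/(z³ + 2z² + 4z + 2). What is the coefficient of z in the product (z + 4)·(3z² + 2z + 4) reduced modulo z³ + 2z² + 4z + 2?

Multiply in GF(5)[z]: (z + 4)·(3z² + 2z + 4) = 3z³ + 4z² + 2z + 1.
Reduce using z³ ≡ 3z² + z + 3 (mod z³ + 2z² + 4z + 2).
Reduced: 3z².

0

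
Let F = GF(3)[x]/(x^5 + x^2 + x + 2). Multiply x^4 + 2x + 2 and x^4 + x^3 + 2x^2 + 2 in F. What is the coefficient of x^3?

Multiply in GF(3)[x]: (x^4 + 2x + 2)·(x^4 + x^3 + 2x^2 + 2) = x^8 + x^7 + 2x^6 + 2x^5 + x^2 + x + 1.
Reduce using x^5 ≡ 2x^2 + 2x + 1 (mod x^5 + x^2 + x + 2).
Reduced: x^4 + x^3 + 2x^2 + 2x + 2.

1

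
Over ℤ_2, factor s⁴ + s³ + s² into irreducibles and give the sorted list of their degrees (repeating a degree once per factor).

1, 1, 2

Write f(s) = s⁴ + s³ + s².
Roots in ℤ_2: f(0) = 0 → root; f(1) = 1.
Linear factors from roots: (s).
Complete factorization: f(s) = (s)^2·(s² + s + 1).
Factor degrees with multiplicity: 1 + 1 + 2 = 4.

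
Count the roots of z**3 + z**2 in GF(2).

2

Write P(z) = z**3 + z**2.
Evaluate at each of the 2 elements of GF(2):
P(0) = 0 → root; P(1) = 0 → root.
Roots: {0, 1}.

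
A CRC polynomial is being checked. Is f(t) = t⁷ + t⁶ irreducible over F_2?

Check for roots in F_2: f(0) = 0 → root; f(1) = 0 → root.
f(0) = 0, so (t) divides f(t); f is reducible.

No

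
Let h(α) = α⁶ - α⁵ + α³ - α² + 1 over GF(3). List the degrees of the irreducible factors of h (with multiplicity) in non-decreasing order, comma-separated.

Roots in GF(3): h(0) = 1; h(1) = 1; h(2) = 1.
Complete factorization: h(α) = (α⁶ - α⁵ + α³ - α² + 1).
Factor degrees with multiplicity: 6 = 6.

6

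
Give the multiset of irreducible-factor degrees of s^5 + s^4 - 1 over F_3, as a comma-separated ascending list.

5

Write g(s) = s^5 + s^4 - 1.
Roots in F_3: g(0) = 2; g(1) = 1; g(2) = 2.
Complete factorization: g(s) = (s^5 + s^4 - 1).
Factor degrees with multiplicity: 5 = 5.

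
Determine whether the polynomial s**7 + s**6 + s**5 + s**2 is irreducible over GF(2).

Write g(s) = s**7 + s**6 + s**5 + s**2.
Check for roots in GF(2): g(0) = 0 → root; g(1) = 0 → root.
g(0) = 0, so (s) divides g(s); g is reducible.

No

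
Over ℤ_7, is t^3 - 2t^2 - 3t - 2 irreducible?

Yes

Write f(t) = t^3 - 2t^2 - 3t - 2.
Check for roots in ℤ_7: f(0) = 5; f(1) = 1; f(2) = 6; f(3) = 5; f(4) = 4; f(5) = 2; f(6) = 5.
No roots. A degree-3 polynomial over a field with no linear factor is irreducible.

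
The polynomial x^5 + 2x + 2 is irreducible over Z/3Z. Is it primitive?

Write f(x) = x^5 + 2x + 2.
|GF(3^5)^×| = 3^5 − 1 = 242. Prime factorization: 242 = 2·11^2.
f is primitive ⇔ x has order 242 in GF(3)[x]/(f), i.e. x^(242/q) ≠ 1 for each prime q | 242.
x^(121) mod f = 1
x^(22) mod f = x^3 + 2x^2 + 2x + 1.
Since x^(121) = 1, the order of x divides 121 < 242; not primitive.

No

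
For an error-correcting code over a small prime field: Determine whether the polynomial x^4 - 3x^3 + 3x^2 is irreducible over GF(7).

Write h(x) = x^4 - 3x^3 + 3x^2.
Check for roots in GF(7): h(0) = 0 → root; h(1) = 1; h(2) = 4; h(3) = 6; h(4) = 0 → root; h(5) = 3; h(6) = 0 → root.
h(0) = 0, so (x) divides h(x); h is reducible.

No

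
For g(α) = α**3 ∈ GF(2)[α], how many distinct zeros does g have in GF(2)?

Evaluate at each of the 2 elements of GF(2):
g(0) = 0 → root; g(1) = 1.
Roots: {0}.

1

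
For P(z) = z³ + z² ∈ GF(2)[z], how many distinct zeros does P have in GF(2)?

Evaluate at each of the 2 elements of GF(2):
P(0) = 0 → root; P(1) = 0 → root.
Roots: {0, 1}.

2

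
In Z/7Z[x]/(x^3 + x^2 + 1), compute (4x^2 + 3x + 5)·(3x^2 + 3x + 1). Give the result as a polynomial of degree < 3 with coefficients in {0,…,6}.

5x^2 + 6x + 3

Multiply in Z/7Z[x]: (4x^2 + 3x + 5)·(3x^2 + 3x + 1) = 5x^4 + 4x + 5.
Reduce using x^3 ≡ 6x^2 + 6 (mod x^3 + x^2 + 1).
Reduced: 5x^2 + 6x + 3.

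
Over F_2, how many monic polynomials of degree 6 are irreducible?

The number of monic irreducibles of degree 6 over GF(2) is (1/6)·Σ_{d∣6} μ(6/d) 2^d.
Divisors of 6: 1, 2, 3, 6; μ(6/d) for each: 1, -1, -1, 1.
Σ = 2^1 − 2^2 − 2^3 + 2^6 = 54.
N = 54/6 = 9.

9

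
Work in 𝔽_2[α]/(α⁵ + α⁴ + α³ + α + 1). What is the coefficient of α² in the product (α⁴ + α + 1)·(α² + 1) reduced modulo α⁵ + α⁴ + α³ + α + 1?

Multiply in 𝔽_2[α]: (α⁴ + α + 1)·(α² + 1) = α⁶ + α⁴ + α³ + α² + α + 1.
Reduce using α⁵ ≡ α⁴ + α³ + α + 1 (mod α⁵ + α⁴ + α³ + α + 1).
Reduced: α⁴ + α.

0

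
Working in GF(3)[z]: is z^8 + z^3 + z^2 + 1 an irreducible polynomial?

Yes

Write m(z) = z^8 + z^3 + z^2 + 1.
Check for roots in GF(3): m(0) = 1; m(1) = 1; m(2) = 2.
No roots, so no linear factors.
Monic irreducibles of degree 2 over GF(3): z^2 + 1, z^2 + z - 1, z^2 - z - 1.
None of them divide m (all give nonzero remainder).
Degree-3 irreducible divisors: test the 8 monic irreducibles of degree 3 over GF(3).
None of them divide m (all give nonzero remainder).
Degree-4 irreducible divisors: test the 18 monic irreducibles of degree 4 over GF(3).
None of them divide m (all give nonzero remainder).
No irreducible factor of degree ≤ 4 exists, so m is irreducible over GF(3).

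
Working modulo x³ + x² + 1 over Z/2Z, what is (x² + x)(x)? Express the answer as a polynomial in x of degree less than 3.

1

Multiply in Z/2Z[x]: (x² + x)·(x) = x³ + x².
Reduce using x³ ≡ x² + 1 (mod x³ + x² + 1).
Reduced: 1.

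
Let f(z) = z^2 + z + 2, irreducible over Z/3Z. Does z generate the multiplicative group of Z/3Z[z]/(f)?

|GF(3^2)^×| = 3^2 − 1 = 8. Prime factorization: 8 = 2^3.
f is primitive ⇔ z has order 8 in GF(3)[z]/(f), i.e. z^(8/q) ≠ 1 for each prime q | 8.
z^(4) mod f = 2.
None equal 1, so z has full order 8; f is primitive.

Yes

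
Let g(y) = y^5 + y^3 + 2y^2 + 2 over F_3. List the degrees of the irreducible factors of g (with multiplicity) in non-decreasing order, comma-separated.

1, 1, 1, 2

Roots in F_3: g(0) = 2; g(1) = 0 → root; g(2) = 2.
Linear factors from roots: (y + 2).
Complete factorization: g(y) = (y + 2)^3·(y^2 + 1).
Factor degrees with multiplicity: 1 + 1 + 1 + 2 = 5.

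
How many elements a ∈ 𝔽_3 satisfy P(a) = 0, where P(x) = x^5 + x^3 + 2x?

Evaluate at each of the 3 elements of 𝔽_3:
P(0) = 0 → root; P(1) = 1; P(2) = 2.
Roots: {0}.

1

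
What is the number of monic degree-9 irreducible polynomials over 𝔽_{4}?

29120

The number of monic irreducibles of degree 9 over GF(4) is (1/9)·Σ_{d∣9} μ(9/d) 4^d.
Divisors of 9: 1, 3, 9; μ(9/d) for each: 0, -1, 1.
Σ = − 4^3 + 4^9 = 262080.
N = 262080/9 = 29120.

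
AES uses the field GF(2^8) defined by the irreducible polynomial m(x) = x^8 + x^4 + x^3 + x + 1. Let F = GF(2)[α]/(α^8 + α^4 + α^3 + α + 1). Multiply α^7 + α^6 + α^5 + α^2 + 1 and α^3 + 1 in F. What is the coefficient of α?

Multiply in GF(2)[α]: (α^7 + α^6 + α^5 + α^2 + 1)·(α^3 + 1) = α^10 + α^9 + α^8 + α^7 + α^6 + α^3 + α^2 + 1.
Reduce using α^8 ≡ α^4 + α^3 + α + 1 (mod α^8 + α^4 + α^3 + α + 1).
Reduced: α^7 + α^3 + α^2.

0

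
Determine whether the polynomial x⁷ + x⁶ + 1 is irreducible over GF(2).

Yes

Write f(x) = x⁷ + x⁶ + 1.
Check for roots in GF(2): f(0) = 1; f(1) = 1.
No roots, so no linear factors.
Monic irreducibles of degree 2 over GF(2): x² + x + 1.
None of them divide f (all give nonzero remainder).
Monic irreducibles of degree 3 over GF(2): x³ + x + 1, x³ + x² + 1.
None of them divide f (all give nonzero remainder).
No irreducible factor of degree ≤ 3 exists, so f is irreducible over GF(2).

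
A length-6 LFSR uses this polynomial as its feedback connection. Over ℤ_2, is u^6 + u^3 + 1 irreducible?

Write f(u) = u^6 + u^3 + 1.
Check for roots in ℤ_2: f(0) = 1; f(1) = 1.
No roots, so no linear factors.
Monic irreducibles of degree 2 over GF(2): u^2 + u + 1.
None of them divide f (all give nonzero remainder).
Monic irreducibles of degree 3 over GF(2): u^3 + u + 1, u^3 + u^2 + 1.
None of them divide f (all give nonzero remainder).
No irreducible factor of degree ≤ 3 exists, so f is irreducible over GF(2).

Yes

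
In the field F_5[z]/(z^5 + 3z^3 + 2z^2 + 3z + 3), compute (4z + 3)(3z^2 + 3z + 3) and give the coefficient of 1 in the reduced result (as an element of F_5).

4

Multiply in F_5[z]: (4z + 3)·(3z^2 + 3z + 3) = 2z^3 + z^2 + z + 4.
Reduced: 2z^3 + z^2 + z + 4.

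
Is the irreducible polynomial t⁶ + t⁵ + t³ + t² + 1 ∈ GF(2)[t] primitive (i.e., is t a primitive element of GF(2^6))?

Write f(t) = t⁶ + t⁵ + t³ + t² + 1.
|GF(2^6)^×| = 2^6 − 1 = 63. Prime factorization: 63 = 3^2·7.
f is primitive ⇔ t has order 63 in GF(2)[t]/(f), i.e. t^(63/q) ≠ 1 for each prime q | 63.
t^(21) mod f = t⁴ + t² + t + 1.
t^(9) mod f = t² + t.
None equal 1, so t has full order 63; f is primitive.

Yes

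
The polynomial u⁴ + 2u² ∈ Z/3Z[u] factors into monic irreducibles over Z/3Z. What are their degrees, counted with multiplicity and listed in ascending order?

1, 1, 1, 1

Write h(u) = u⁴ + 2u².
Roots in Z/3Z: h(0) = 0 → root; h(1) = 0 → root; h(2) = 0 → root.
Linear factors from roots: (u), (u + 2), (u + 1).
Complete factorization: h(u) = (u + 1)·(u + 2)·(u)^2.
Factor degrees with multiplicity: 1 + 1 + 1 + 1 = 4.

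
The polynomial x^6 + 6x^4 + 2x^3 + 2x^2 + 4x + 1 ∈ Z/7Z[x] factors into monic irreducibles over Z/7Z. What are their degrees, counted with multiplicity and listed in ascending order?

Write f(x) = x^6 + 6x^4 + 2x^3 + 2x^2 + 4x + 1.
Complete factorization: f(x) = (x^6 + 6x^4 + 2x^3 + 2x^2 + 4x + 1).
Factor degrees with multiplicity: 6 = 6.

6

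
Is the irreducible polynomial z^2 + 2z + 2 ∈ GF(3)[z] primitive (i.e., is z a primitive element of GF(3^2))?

Yes

Write f(z) = z^2 + 2z + 2.
|GF(3^2)^×| = 3^2 − 1 = 8. Prime factorization: 8 = 2^3.
f is primitive ⇔ z has order 8 in GF(3)[z]/(f), i.e. z^(8/q) ≠ 1 for each prime q | 8.
z^(4) mod f = 2.
None equal 1, so z has full order 8; f is primitive.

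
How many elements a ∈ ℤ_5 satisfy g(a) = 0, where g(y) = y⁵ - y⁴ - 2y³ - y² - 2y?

Evaluate at each of the 5 elements of ℤ_5:
g(0) = 0 → root; g(1) = 0 → root; g(2) = 2; g(3) = 3; g(4) = 1.
Roots: {0, 1}.

2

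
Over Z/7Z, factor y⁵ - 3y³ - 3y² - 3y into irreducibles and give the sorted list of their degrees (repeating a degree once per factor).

Write f(y) = y⁵ - 3y³ - 3y² - 3y.
Linear factors from roots: (y), (y - 3), (y + 2).
Complete factorization: f(y) = (y)·(y + 2)·(y - 3)·(y² + y - 3).
Factor degrees with multiplicity: 1 + 1 + 1 + 2 = 5.

1, 1, 1, 2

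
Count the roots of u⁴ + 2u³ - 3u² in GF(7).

3

Write P(u) = u⁴ + 2u³ - 3u².
Evaluate at each of the 7 elements of GF(7):
P(0) = 0 → root; P(1) = 0 → root; P(2) = 6; P(3) = 3; P(4) = 0 → root; P(5) = 2; P(6) = 3.
Roots: {0, 1, 4}.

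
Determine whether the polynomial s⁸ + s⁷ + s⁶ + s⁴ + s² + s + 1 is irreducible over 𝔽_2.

Write f(s) = s⁸ + s⁷ + s⁶ + s⁴ + s² + s + 1.
Check for roots in 𝔽_2: f(0) = 1; f(1) = 1.
No roots, so no linear factors.
Monic irreducibles of degree 2 over GF(2): s² + s + 1.
None of them divide f (all give nonzero remainder).
Monic irreducibles of degree 3 over GF(2): s³ + s + 1, s³ + s² + 1.
None of them divide f (all give nonzero remainder).
Monic irreducibles of degree 4 over GF(2): s⁴ + s + 1, s⁴ + s³ + 1, s⁴ + s³ + s² + s + 1.
None of them divide f (all give nonzero remainder).
No irreducible factor of degree ≤ 4 exists, so f is irreducible over GF(2).

Yes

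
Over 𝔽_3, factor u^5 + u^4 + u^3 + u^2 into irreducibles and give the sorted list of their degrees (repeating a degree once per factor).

1, 1, 1, 2

Write h(u) = u^5 + u^4 + u^3 + u^2.
Roots in 𝔽_3: h(0) = 0 → root; h(1) = 1; h(2) = 0 → root.
Linear factors from roots: (u), (u + 1).
Complete factorization: h(u) = (u + 1)·(u)^2·(u^2 + 1).
Factor degrees with multiplicity: 1 + 1 + 1 + 2 = 5.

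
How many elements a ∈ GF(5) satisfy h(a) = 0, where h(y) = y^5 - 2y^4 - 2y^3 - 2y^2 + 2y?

Evaluate at each of the 5 elements of GF(5):
h(0) = 0 → root; h(1) = 2; h(2) = 0 → root; h(3) = 0 → root; h(4) = 0 → root.
Roots: {0, 2, 3, 4}.

4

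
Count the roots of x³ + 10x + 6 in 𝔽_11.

2

Write g(x) = x³ + 10x + 6.
Evaluate at each of the 11 elements of 𝔽_11:
g(0) = 6; g(1) = 6; g(2) = 1; g(3) = 8; g(4) = 0 → root; g(5) = 5; g(6) = 7; g(7) = 1; g(8) = 4; g(9) = 0 → root; g(10) = 6.
Roots: {4, 9}.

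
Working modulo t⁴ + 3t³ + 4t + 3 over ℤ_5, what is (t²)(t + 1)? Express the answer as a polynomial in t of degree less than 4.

t^3 + t^2

Multiply in ℤ_5[t]: (t²)·(t + 1) = t³ + t².
Reduced: t³ + t².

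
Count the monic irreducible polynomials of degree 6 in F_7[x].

Gauss's count: N_{7}(6) = (1/6) Σ_{d|6} μ(6/d)·7^d.
Divisors of 6: 1, 2, 3, 6; μ(6/d) for each: 1, -1, -1, 1.
Σ = 7^1 − 7^2 − 7^3 + 7^6 = 117264.
N = 117264/6 = 19544.

19544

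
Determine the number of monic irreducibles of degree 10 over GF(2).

99

By the necklace-counting formula, N_2(10) = (1/10) Σ_{d|10} μ(10/d)·2^d.
Divisors of 10: 1, 2, 5, 10; μ(10/d) for each: 1, -1, -1, 1.
Σ = 2^1 − 2^2 − 2^5 + 2^10 = 990.
N = 990/10 = 99.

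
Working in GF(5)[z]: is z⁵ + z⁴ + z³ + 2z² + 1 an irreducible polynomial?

No

Write m(z) = z⁵ + z⁴ + z³ + 2z² + 1.
Check for roots in GF(5): m(0) = 1; m(1) = 1; m(2) = 0 → root; m(3) = 0 → root; m(4) = 2.
m(2) = 0, so (z − 2) divides m(z); m is reducible.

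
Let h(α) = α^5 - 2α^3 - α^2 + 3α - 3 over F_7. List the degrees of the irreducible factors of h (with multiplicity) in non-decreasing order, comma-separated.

Linear factors from roots: (α + 3).
Complete factorization: h(α) = (α + 3)·(α^2 - 2α + 2)·(α^2 - α + 3).
Factor degrees with multiplicity: 1 + 2 + 2 = 5.

1, 2, 2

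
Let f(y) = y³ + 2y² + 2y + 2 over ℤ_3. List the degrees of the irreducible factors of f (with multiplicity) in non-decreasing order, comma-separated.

Roots in ℤ_3: f(0) = 2; f(1) = 1; f(2) = 1.
Complete factorization: f(y) = (y³ + 2y² + 2y + 2).
Factor degrees with multiplicity: 3 = 3.

3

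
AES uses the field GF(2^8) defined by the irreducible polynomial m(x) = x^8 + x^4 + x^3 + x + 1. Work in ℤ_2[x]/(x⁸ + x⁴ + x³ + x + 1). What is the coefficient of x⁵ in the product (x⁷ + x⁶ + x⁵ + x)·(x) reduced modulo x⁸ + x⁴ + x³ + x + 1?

0

Multiply in ℤ_2[x]: (x⁷ + x⁶ + x⁵ + x)·(x) = x⁸ + x⁷ + x⁶ + x².
Reduce using x⁸ ≡ x⁴ + x³ + x + 1 (mod x⁸ + x⁴ + x³ + x + 1).
Reduced: x⁷ + x⁶ + x⁴ + x³ + x² + x + 1.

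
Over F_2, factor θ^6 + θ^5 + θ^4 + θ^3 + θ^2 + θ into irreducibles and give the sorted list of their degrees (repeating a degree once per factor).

Write f(θ) = θ^6 + θ^5 + θ^4 + θ^3 + θ^2 + θ.
Roots in F_2: f(0) = 0 → root; f(1) = 0 → root.
Linear factors from roots: (θ), (θ + 1).
Complete factorization: f(θ) = (θ)·(θ + 1)·(θ^2 + θ + 1)^2.
Factor degrees with multiplicity: 1 + 1 + 2 + 2 = 6.

1, 1, 2, 2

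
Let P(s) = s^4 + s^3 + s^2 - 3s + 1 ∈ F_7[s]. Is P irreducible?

Check for roots in F_7: P(0) = 1; P(1) = 1; P(2) = 2; P(3) = 4; P(4) = 3; P(5) = 5; P(6) = 5.
No roots, so no linear factors.
Degree-2 irreducible divisors: test the 21 monic irreducibles of degree 2 over GF(7).
None of them divide P (all give nonzero remainder).
No irreducible factor of degree ≤ 2 exists, so P is irreducible over GF(7).

Yes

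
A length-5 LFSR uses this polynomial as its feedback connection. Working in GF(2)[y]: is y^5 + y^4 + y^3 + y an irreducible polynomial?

No

Write f(y) = y^5 + y^4 + y^3 + y.
Check for roots in GF(2): f(0) = 0 → root; f(1) = 0 → root.
f(0) = 0, so (y) divides f(y); f is reducible.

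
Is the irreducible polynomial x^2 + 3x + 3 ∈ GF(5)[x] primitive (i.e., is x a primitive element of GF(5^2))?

Write f(x) = x^2 + 3x + 3.
|GF(5^2)^×| = 5^2 − 1 = 24. Prime factorization: 24 = 2^3·3.
f is primitive ⇔ x has order 24 in GF(5)[x]/(f), i.e. x^(24/q) ≠ 1 for each prime q | 24.
x^(12) mod f = 4.
x^(8) mod f = x + 1.
None equal 1, so x has full order 24; f is primitive.

Yes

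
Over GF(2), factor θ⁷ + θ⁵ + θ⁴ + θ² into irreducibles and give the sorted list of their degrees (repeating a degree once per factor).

Write f(θ) = θ⁷ + θ⁵ + θ⁴ + θ².
Roots in GF(2): f(0) = 0 → root; f(1) = 0 → root.
Linear factors from roots: (θ), (θ + 1).
Complete factorization: f(θ) = (θ)^2·(θ + 1)^3·(θ² + θ + 1).
Factor degrees with multiplicity: 1 + 1 + 1 + 1 + 1 + 2 = 7.

1, 1, 1, 1, 1, 2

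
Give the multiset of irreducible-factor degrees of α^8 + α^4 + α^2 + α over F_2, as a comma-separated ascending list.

Write g(α) = α^8 + α^4 + α^2 + α.
Roots in F_2: g(0) = 0 → root; g(1) = 0 → root.
Linear factors from roots: (α), (α + 1).
Complete factorization: g(α) = (α)·(α + 1)·(α^2 + α + 1)·(α^4 + α + 1).
Factor degrees with multiplicity: 1 + 1 + 2 + 4 = 8.

1, 1, 2, 4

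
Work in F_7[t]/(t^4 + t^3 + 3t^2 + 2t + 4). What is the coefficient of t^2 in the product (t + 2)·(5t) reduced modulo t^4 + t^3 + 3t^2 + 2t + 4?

5

Multiply in F_7[t]: (t + 2)·(5t) = 5t^2 + 3t.
Reduced: 5t^2 + 3t.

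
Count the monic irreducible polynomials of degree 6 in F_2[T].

9

x^(2^6) − x is the product of all monic irreducibles of degree dividing 6; Möbius inversion gives N = (1/6) Σ μ(6/d)·2^d.
Divisors of 6: 1, 2, 3, 6; μ(6/d) for each: 1, -1, -1, 1.
Σ = 2^1 − 2^2 − 2^3 + 2^6 = 54.
N = 54/6 = 9.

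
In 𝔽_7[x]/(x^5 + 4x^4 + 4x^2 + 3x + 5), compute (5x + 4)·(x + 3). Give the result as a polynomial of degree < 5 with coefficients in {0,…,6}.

5x^2 + 5x + 5

Multiply in 𝔽_7[x]: (5x + 4)·(x + 3) = 5x^2 + 5x + 5.
Reduced: 5x^2 + 5x + 5.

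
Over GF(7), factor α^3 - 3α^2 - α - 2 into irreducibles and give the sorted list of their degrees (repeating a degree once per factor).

3

Write f(α) = α^3 - 3α^2 - α - 2.
Complete factorization: f(α) = (α^3 - 3α^2 - α - 2).
Factor degrees with multiplicity: 3 = 3.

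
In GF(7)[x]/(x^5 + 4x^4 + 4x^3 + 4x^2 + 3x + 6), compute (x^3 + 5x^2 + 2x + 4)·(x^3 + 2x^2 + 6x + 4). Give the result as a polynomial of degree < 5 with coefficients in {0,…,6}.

2x^4 + 5x^3 + 4x^2 + 3x + 5

Multiply in GF(7)[x]: (x^3 + 5x^2 + 2x + 4)·(x^3 + 2x^2 + 6x + 4) = x^6 + 4x^4 + 5x^2 + 4x + 2.
Reduce using x^5 ≡ 3x^4 + 3x^3 + 3x^2 + 4x + 1 (mod x^5 + 4x^4 + 4x^3 + 4x^2 + 3x + 6).
Reduced: 2x^4 + 5x^3 + 4x^2 + 3x + 5.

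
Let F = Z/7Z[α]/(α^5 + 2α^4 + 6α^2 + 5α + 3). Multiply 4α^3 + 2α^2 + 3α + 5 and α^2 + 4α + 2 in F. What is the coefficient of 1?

5

Multiply in Z/7Z[α]: (4α^3 + 2α^2 + 3α + 5)·(α^2 + 4α + 2) = 4α^5 + 4α^4 + 5α^3 + 5α + 3.
Reduce using α^5 ≡ 5α^4 + α^2 + 2α + 4 (mod α^5 + 2α^4 + 6α^2 + 5α + 3).
Reduced: 3α^4 + 5α^3 + 4α^2 + 6α + 5.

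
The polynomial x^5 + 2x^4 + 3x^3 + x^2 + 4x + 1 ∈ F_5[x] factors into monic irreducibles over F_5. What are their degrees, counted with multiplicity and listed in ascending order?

5

Write h(x) = x^5 + 2x^4 + 3x^3 + x^2 + 4x + 1.
Roots in F_5: h(0) = 1; h(1) = 2; h(2) = 1; h(3) = 3; h(4) = 1.
Complete factorization: h(x) = (x^5 + 2x^4 + 3x^3 + x^2 + 4x + 1).
Factor degrees with multiplicity: 5 = 5.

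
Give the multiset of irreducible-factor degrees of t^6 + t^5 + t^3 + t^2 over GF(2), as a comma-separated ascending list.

Write h(t) = t^6 + t^5 + t^3 + t^2.
Roots in GF(2): h(0) = 0 → root; h(1) = 0 → root.
Linear factors from roots: (t), (t + 1).
Complete factorization: h(t) = (t)^2·(t + 1)^2·(t^2 + t + 1).
Factor degrees with multiplicity: 1 + 1 + 1 + 1 + 2 = 6.

1, 1, 1, 1, 2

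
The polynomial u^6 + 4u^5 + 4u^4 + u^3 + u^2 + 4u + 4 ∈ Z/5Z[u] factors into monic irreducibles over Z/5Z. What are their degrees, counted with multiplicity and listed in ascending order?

1, 1, 2, 2

Write g(u) = u^6 + 4u^5 + 4u^4 + u^3 + u^2 + 4u + 4.
Roots in Z/5Z: g(0) = 4; g(1) = 4; g(2) = 0 → root; g(3) = 2; g(4) = 1.
Linear factors from roots: (u + 3).
Complete factorization: g(u) = (u + 3)^2·(u^2 + u + 2)·(u^2 + 2u + 3).
Factor degrees with multiplicity: 1 + 1 + 2 + 2 = 6.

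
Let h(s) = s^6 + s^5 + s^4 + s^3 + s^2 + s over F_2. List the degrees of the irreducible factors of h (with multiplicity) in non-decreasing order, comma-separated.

Roots in F_2: h(0) = 0 → root; h(1) = 0 → root.
Linear factors from roots: (s), (s + 1).
Complete factorization: h(s) = (s)·(s + 1)·(s^2 + s + 1)^2.
Factor degrees with multiplicity: 1 + 1 + 2 + 2 = 6.

1, 1, 2, 2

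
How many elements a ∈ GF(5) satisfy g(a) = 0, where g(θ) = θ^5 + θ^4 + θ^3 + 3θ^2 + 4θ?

3

Evaluate at each of the 5 elements of GF(5):
g(0) = 0 → root; g(1) = 0 → root; g(2) = 1; g(3) = 0 → root; g(4) = 3.
Roots: {0, 1, 3}.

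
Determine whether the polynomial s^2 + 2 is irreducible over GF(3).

Write m(s) = s^2 + 2.
Check for roots in GF(3): m(0) = 2; m(1) = 0 → root; m(2) = 0 → root.
m(1) = 0, so (s − 1) divides m(s); m is reducible.

No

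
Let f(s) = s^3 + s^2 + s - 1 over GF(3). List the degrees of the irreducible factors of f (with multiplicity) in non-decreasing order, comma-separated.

3

Roots in GF(3): f(0) = 2; f(1) = 2; f(2) = 1.
Complete factorization: f(s) = (s^3 + s^2 + s - 1).
Factor degrees with multiplicity: 3 = 3.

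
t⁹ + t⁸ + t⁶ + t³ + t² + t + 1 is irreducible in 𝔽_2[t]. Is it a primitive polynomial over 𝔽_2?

Write f(t) = t⁹ + t⁸ + t⁶ + t³ + t² + t + 1.
|GF(2^9)^×| = 2^9 − 1 = 511. Prime factorization: 511 = 7·73.
f is primitive ⇔ t has order 511 in GF(2)[t]/(f), i.e. t^(511/q) ≠ 1 for each prime q | 511.
t^(73) mod f = t⁷ + t⁵ + t⁴ + t².
t^(7) mod f = t⁷.
None equal 1, so t has full order 511; f is primitive.

Yes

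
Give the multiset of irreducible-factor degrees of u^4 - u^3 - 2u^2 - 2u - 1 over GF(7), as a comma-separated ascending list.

2, 2

Write f(u) = u^4 - u^3 - 2u^2 - 2u - 1.
Complete factorization: f(u) = (u^2 + 2)·(u^2 - u + 3).
Factor degrees with multiplicity: 2 + 2 = 4.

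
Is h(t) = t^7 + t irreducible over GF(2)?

No

Check for roots in GF(2): h(0) = 0 → root; h(1) = 0 → root.
h(0) = 0, so (t) divides h(t); h is reducible.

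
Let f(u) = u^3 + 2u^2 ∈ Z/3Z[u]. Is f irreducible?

No

Check for roots in Z/3Z: f(0) = 0 → root; f(1) = 0 → root; f(2) = 1.
f(0) = 0, so (u) divides f(u); f is reducible.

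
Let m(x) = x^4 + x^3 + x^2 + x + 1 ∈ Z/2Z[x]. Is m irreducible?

Yes

Check for roots in Z/2Z: m(0) = 1; m(1) = 1.
No roots, so no linear factors.
Monic irreducibles of degree 2 over GF(2): x^2 + x + 1.
None of them divide m (all give nonzero remainder).
No irreducible factor of degree ≤ 2 exists, so m is irreducible over GF(2).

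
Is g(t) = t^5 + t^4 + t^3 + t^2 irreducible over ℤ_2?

Check for roots in ℤ_2: g(0) = 0 → root; g(1) = 0 → root.
g(0) = 0, so (t) divides g(t); g is reducible.

No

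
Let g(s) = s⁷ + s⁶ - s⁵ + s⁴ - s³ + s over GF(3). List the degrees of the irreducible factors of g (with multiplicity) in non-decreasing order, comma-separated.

1, 2, 4

Roots in GF(3): g(0) = 0 → root; g(1) = 2; g(2) = 2.
Linear factors from roots: (s).
Complete factorization: g(s) = (s)·(s² + 1)·(s⁴ + s³ + s² + 1).
Factor degrees with multiplicity: 1 + 2 + 4 = 7.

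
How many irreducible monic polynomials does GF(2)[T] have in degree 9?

56

The number of monic irreducibles of degree 9 over GF(2) is (1/9)·Σ_{d∣9} μ(9/d) 2^d.
Divisors of 9: 1, 3, 9; μ(9/d) for each: 0, -1, 1.
Σ = − 2^3 + 2^9 = 504.
N = 504/9 = 56.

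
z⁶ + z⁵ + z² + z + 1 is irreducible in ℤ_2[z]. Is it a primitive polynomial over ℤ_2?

Write f(z) = z⁶ + z⁵ + z² + z + 1.
|GF(2^6)^×| = 2^6 − 1 = 63. Prime factorization: 63 = 3^2·7.
f is primitive ⇔ z has order 63 in GF(2)[z]/(f), i.e. z^(63/q) ≠ 1 for each prime q | 63.
z^(21) mod f = z⁵ + z³ + z².
z^(9) mod f = z³ + z² + 1.
None equal 1, so z has full order 63; f is primitive.

Yes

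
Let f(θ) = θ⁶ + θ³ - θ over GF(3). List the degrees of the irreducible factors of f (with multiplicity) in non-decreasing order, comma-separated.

Roots in GF(3): f(0) = 0 → root; f(1) = 1; f(2) = 1.
Linear factors from roots: (θ).
Complete factorization: f(θ) = (θ)·(θ² - θ - 1)·(θ³ + θ² - θ + 1).
Factor degrees with multiplicity: 1 + 2 + 3 = 6.

1, 2, 3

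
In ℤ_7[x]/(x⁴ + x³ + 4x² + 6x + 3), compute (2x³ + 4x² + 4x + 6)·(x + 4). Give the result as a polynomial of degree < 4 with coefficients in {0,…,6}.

Multiply in ℤ_7[x]: (2x³ + 4x² + 4x + 6)·(x + 4) = 2x⁴ + 5x³ + 6x² + x + 3.
Reduce using x⁴ ≡ 6x³ + 3x² + x + 4 (mod x⁴ + x³ + 4x² + 6x + 3).
Reduced: 3x³ + 5x² + 3x + 4.

3x^3 + 5x^2 + 3x + 4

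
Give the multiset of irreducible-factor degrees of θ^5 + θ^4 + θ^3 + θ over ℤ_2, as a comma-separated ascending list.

Write g(θ) = θ^5 + θ^4 + θ^3 + θ.
Roots in ℤ_2: g(0) = 0 → root; g(1) = 0 → root.
Linear factors from roots: (θ), (θ + 1).
Complete factorization: g(θ) = (θ)·(θ + 1)·(θ^3 + θ + 1).
Factor degrees with multiplicity: 1 + 1 + 3 = 5.

1, 1, 3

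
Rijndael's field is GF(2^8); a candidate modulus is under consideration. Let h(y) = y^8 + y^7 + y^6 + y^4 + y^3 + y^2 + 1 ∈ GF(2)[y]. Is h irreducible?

Yes

Check for roots in GF(2): h(0) = 1; h(1) = 1.
No roots, so no linear factors.
Monic irreducibles of degree 2 over GF(2): y^2 + y + 1.
None of them divide h (all give nonzero remainder).
Monic irreducibles of degree 3 over GF(2): y^3 + y + 1, y^3 + y^2 + 1.
None of them divide h (all give nonzero remainder).
Monic irreducibles of degree 4 over GF(2): y^4 + y + 1, y^4 + y^3 + 1, y^4 + y^3 + y^2 + y + 1.
None of them divide h (all give nonzero remainder).
No irreducible factor of degree ≤ 4 exists, so h is irreducible over GF(2).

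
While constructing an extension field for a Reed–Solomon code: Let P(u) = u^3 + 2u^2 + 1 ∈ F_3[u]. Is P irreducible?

Yes

Check for roots in F_3: P(0) = 1; P(1) = 1; P(2) = 2.
No roots. A degree-3 polynomial over a field with no linear factor is irreducible.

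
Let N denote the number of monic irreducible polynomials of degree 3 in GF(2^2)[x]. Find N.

20

By the necklace-counting formula, N_4(3) = (1/3) Σ_{d|3} μ(3/d)·4^d.
Divisors of 3: 1, 3; μ(3/d) for each: -1, 1.
Σ = − 4^1 + 4^3 = 60.
N = 60/3 = 20.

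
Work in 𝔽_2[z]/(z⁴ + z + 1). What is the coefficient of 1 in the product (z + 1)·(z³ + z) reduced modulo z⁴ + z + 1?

1

Multiply in 𝔽_2[z]: (z + 1)·(z³ + z) = z⁴ + z³ + z² + z.
Reduce using z⁴ ≡ z + 1 (mod z⁴ + z + 1).
Reduced: z³ + z² + 1.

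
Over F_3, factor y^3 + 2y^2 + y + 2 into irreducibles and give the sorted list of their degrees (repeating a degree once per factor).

1, 2

Write h(y) = y^3 + 2y^2 + y + 2.
Roots in F_3: h(0) = 2; h(1) = 0 → root; h(2) = 2.
Linear factors from roots: (y + 2).
Complete factorization: h(y) = (y + 2)·(y^2 + 1).
Factor degrees with multiplicity: 1 + 2 = 3.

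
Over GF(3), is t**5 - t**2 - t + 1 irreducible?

Write f(t) = t**5 - t**2 - t + 1.
Check for roots in GF(3): f(0) = 1; f(1) = 0 → root; f(2) = 0 → root.
f(1) = 0, so (t − 1) divides f(t); f is reducible.

No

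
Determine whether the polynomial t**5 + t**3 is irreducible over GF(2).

Write P(t) = t**5 + t**3.
Check for roots in GF(2): P(0) = 0 → root; P(1) = 0 → root.
P(0) = 0, so (t) divides P(t); P is reducible.

No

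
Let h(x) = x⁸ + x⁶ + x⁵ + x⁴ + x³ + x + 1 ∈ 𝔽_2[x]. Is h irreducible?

Check for roots in 𝔽_2: h(0) = 1; h(1) = 1.
No roots, so no linear factors.
Monic irreducibles of degree 2 over GF(2): x² + x + 1.
None of them divide h (all give nonzero remainder).
Monic irreducibles of degree 3 over GF(2): x³ + x + 1, x³ + x² + 1.
None of them divide h (all give nonzero remainder).
Monic irreducibles of degree 4 over GF(2): x⁴ + x + 1, x⁴ + x³ + 1, x⁴ + x³ + x² + x + 1.
None of them divide h (all give nonzero remainder).
No irreducible factor of degree ≤ 4 exists, so h is irreducible over GF(2).

Yes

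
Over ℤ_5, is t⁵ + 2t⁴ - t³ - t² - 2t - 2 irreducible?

Write h(t) = t⁵ + 2t⁴ - t³ - t² - 2t - 2.
Check for roots in ℤ_5: h(0) = 3; h(1) = 2; h(2) = 1; h(3) = 1; h(4) = 1.
No roots, so no linear factors.
Degree-2 irreducible divisors: test the 10 monic irreducibles of degree 2 over GF(5).
None of them divide h (all give nonzero remainder).
No irreducible factor of degree ≤ 2 exists, so h is irreducible over GF(5).

Yes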